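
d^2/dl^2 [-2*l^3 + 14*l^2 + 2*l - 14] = 28 - 12*l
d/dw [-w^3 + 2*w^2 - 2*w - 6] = -3*w^2 + 4*w - 2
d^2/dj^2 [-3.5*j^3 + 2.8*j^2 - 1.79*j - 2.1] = 5.6 - 21.0*j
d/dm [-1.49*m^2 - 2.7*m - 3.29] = -2.98*m - 2.7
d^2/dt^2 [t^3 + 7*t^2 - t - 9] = 6*t + 14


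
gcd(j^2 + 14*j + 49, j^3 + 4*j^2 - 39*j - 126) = j + 7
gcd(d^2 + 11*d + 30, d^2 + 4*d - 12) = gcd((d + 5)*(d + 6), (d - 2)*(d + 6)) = d + 6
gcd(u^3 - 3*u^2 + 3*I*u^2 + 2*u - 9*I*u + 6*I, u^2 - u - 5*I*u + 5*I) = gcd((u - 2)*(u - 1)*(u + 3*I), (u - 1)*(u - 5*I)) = u - 1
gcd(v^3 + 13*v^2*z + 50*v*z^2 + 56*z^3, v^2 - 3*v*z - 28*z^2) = v + 4*z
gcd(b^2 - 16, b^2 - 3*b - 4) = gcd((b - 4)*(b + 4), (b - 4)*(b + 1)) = b - 4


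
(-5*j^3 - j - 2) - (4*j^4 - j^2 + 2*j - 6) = -4*j^4 - 5*j^3 + j^2 - 3*j + 4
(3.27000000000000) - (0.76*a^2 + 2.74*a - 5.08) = -0.76*a^2 - 2.74*a + 8.35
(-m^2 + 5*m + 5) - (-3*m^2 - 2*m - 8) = 2*m^2 + 7*m + 13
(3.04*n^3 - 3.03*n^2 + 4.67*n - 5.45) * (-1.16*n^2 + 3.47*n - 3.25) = -3.5264*n^5 + 14.0636*n^4 - 25.8113*n^3 + 32.3744*n^2 - 34.089*n + 17.7125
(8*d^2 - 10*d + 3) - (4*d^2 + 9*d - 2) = 4*d^2 - 19*d + 5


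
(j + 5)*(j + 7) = j^2 + 12*j + 35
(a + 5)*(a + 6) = a^2 + 11*a + 30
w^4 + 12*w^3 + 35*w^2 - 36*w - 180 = (w - 2)*(w + 3)*(w + 5)*(w + 6)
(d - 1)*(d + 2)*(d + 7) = d^3 + 8*d^2 + 5*d - 14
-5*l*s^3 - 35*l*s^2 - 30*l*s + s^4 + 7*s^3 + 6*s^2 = s*(-5*l + s)*(s + 1)*(s + 6)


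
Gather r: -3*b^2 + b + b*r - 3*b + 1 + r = -3*b^2 - 2*b + r*(b + 1) + 1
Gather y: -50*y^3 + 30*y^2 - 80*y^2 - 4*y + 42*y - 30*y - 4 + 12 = -50*y^3 - 50*y^2 + 8*y + 8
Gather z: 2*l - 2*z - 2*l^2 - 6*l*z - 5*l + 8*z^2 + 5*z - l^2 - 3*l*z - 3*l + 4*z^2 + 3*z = -3*l^2 - 6*l + 12*z^2 + z*(6 - 9*l)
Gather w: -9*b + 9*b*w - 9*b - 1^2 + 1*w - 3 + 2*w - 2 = -18*b + w*(9*b + 3) - 6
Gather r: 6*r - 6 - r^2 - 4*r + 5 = -r^2 + 2*r - 1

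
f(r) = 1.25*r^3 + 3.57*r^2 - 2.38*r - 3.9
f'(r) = 3.75*r^2 + 7.14*r - 2.38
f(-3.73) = -10.22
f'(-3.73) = 23.16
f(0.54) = -3.95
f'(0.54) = 2.57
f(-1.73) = 4.43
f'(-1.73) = -3.51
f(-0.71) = -0.86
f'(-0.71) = -5.56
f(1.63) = 7.12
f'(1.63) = 19.22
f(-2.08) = 5.25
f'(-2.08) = -1.01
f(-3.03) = 1.31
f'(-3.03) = 10.41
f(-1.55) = 3.71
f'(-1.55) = -4.44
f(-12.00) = -1621.26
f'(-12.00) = 451.94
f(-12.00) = -1621.26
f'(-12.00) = 451.94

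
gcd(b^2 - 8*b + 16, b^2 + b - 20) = b - 4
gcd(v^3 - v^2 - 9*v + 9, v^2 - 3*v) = v - 3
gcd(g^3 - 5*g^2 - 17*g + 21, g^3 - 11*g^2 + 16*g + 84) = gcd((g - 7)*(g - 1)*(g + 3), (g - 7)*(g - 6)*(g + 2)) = g - 7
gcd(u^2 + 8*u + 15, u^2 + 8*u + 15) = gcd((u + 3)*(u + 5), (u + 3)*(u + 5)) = u^2 + 8*u + 15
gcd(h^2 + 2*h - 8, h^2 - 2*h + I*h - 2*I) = h - 2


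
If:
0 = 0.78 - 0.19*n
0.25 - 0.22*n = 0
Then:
No Solution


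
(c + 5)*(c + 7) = c^2 + 12*c + 35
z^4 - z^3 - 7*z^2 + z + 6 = (z - 3)*(z - 1)*(z + 1)*(z + 2)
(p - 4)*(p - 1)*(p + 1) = p^3 - 4*p^2 - p + 4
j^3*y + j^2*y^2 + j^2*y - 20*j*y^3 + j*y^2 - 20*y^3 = (j - 4*y)*(j + 5*y)*(j*y + y)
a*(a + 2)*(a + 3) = a^3 + 5*a^2 + 6*a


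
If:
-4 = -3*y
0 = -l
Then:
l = 0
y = 4/3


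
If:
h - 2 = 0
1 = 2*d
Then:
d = 1/2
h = 2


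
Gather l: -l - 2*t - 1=-l - 2*t - 1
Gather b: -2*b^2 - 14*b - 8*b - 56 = -2*b^2 - 22*b - 56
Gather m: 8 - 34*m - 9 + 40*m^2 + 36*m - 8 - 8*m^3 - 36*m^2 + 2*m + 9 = -8*m^3 + 4*m^2 + 4*m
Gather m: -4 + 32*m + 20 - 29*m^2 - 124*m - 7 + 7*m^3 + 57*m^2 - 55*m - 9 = 7*m^3 + 28*m^2 - 147*m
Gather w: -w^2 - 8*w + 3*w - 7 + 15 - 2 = -w^2 - 5*w + 6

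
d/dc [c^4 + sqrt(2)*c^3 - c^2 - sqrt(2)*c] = 4*c^3 + 3*sqrt(2)*c^2 - 2*c - sqrt(2)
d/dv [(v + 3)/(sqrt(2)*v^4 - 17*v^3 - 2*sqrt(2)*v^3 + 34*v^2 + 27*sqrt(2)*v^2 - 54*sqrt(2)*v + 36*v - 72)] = (sqrt(2)*v^4 - 17*v^3 - 2*sqrt(2)*v^3 + 34*v^2 + 27*sqrt(2)*v^2 - 54*sqrt(2)*v + 36*v - (v + 3)*(4*sqrt(2)*v^3 - 51*v^2 - 6*sqrt(2)*v^2 + 68*v + 54*sqrt(2)*v - 54*sqrt(2) + 36) - 72)/(sqrt(2)*v^4 - 17*v^3 - 2*sqrt(2)*v^3 + 34*v^2 + 27*sqrt(2)*v^2 - 54*sqrt(2)*v + 36*v - 72)^2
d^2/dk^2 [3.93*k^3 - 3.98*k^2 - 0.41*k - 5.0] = 23.58*k - 7.96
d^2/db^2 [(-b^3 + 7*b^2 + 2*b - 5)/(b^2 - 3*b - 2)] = 6*(4*b^3 + 3*b^2 + 15*b - 13)/(b^6 - 9*b^5 + 21*b^4 + 9*b^3 - 42*b^2 - 36*b - 8)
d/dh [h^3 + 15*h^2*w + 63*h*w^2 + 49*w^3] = 3*h^2 + 30*h*w + 63*w^2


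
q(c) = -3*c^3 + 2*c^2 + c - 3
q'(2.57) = -48.16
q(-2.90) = 84.09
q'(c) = -9*c^2 + 4*c + 1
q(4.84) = -291.45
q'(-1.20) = -16.76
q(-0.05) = -3.04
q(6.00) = -573.00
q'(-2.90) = -86.29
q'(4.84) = -190.47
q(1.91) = -14.70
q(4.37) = -210.80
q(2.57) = -38.14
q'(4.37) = -153.39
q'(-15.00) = -2084.00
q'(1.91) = -24.19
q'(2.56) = -47.74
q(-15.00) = 10557.00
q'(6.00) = -299.00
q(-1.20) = 3.86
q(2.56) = -37.66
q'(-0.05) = 0.78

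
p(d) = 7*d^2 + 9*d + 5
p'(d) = 14*d + 9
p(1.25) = 27.19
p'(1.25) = 26.50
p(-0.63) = 2.11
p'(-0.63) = 0.18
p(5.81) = 293.58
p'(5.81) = 90.34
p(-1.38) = 5.91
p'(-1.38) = -10.32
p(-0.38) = 2.59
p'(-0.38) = 3.68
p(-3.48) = 58.45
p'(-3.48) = -39.72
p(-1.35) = 5.61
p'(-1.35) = -9.90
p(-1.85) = 12.31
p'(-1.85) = -16.90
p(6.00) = 311.00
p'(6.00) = 93.00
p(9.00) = 653.00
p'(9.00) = 135.00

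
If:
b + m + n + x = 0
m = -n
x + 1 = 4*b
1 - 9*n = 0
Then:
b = 1/5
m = -1/9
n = 1/9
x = -1/5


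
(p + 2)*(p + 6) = p^2 + 8*p + 12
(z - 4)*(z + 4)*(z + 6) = z^3 + 6*z^2 - 16*z - 96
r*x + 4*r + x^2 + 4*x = (r + x)*(x + 4)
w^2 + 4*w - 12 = (w - 2)*(w + 6)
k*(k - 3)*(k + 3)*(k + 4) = k^4 + 4*k^3 - 9*k^2 - 36*k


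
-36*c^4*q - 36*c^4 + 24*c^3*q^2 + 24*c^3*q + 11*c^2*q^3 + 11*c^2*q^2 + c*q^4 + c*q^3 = (-c + q)*(6*c + q)^2*(c*q + c)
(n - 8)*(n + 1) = n^2 - 7*n - 8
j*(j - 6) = j^2 - 6*j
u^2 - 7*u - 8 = (u - 8)*(u + 1)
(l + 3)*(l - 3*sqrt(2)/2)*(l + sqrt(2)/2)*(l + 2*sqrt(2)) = l^4 + sqrt(2)*l^3 + 3*l^3 - 11*l^2/2 + 3*sqrt(2)*l^2 - 33*l/2 - 3*sqrt(2)*l - 9*sqrt(2)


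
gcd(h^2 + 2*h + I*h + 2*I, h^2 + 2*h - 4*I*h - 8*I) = h + 2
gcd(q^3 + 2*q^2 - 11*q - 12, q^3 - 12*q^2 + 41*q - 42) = q - 3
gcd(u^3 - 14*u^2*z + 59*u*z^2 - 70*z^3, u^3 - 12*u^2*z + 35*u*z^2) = u^2 - 12*u*z + 35*z^2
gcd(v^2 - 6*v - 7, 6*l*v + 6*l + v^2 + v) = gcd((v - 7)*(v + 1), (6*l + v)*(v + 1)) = v + 1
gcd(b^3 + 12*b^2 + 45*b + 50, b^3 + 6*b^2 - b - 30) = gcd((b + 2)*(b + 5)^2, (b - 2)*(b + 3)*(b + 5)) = b + 5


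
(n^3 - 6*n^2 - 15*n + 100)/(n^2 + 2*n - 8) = (n^2 - 10*n + 25)/(n - 2)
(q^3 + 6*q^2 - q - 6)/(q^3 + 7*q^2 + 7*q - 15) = (q^2 + 7*q + 6)/(q^2 + 8*q + 15)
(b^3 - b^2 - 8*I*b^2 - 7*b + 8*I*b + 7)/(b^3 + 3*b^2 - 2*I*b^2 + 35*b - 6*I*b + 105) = (b^2 - b*(1 + I) + I)/(b^2 + b*(3 + 5*I) + 15*I)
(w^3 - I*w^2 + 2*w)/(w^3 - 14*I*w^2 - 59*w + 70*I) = w*(w + I)/(w^2 - 12*I*w - 35)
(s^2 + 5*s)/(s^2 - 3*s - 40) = s/(s - 8)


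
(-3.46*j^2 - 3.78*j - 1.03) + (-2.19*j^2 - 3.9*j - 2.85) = -5.65*j^2 - 7.68*j - 3.88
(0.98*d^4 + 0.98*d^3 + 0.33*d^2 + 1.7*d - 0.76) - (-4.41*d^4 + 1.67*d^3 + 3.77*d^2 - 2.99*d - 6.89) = 5.39*d^4 - 0.69*d^3 - 3.44*d^2 + 4.69*d + 6.13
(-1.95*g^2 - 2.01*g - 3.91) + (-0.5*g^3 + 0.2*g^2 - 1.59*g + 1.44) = -0.5*g^3 - 1.75*g^2 - 3.6*g - 2.47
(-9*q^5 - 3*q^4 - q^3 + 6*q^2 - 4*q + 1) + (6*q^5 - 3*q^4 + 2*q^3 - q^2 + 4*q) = -3*q^5 - 6*q^4 + q^3 + 5*q^2 + 1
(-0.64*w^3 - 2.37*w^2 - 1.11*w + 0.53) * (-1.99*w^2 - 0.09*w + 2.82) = 1.2736*w^5 + 4.7739*w^4 + 0.6174*w^3 - 7.6382*w^2 - 3.1779*w + 1.4946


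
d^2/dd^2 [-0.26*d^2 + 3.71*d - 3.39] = -0.520000000000000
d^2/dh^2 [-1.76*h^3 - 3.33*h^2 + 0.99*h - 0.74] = -10.56*h - 6.66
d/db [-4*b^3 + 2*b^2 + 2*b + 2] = -12*b^2 + 4*b + 2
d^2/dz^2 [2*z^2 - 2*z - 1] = 4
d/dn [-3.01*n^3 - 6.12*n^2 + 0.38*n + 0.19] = -9.03*n^2 - 12.24*n + 0.38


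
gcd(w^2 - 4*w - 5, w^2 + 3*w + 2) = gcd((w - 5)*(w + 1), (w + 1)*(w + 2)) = w + 1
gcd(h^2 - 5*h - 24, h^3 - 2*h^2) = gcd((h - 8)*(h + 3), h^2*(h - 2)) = 1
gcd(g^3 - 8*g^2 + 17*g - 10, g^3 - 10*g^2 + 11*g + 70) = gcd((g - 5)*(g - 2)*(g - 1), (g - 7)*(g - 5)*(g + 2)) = g - 5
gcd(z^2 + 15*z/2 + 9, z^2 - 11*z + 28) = 1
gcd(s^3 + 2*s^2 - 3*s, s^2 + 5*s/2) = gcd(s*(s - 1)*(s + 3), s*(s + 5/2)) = s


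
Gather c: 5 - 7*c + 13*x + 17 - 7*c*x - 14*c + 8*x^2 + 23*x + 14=c*(-7*x - 21) + 8*x^2 + 36*x + 36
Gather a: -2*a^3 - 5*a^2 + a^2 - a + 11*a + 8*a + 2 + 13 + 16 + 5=-2*a^3 - 4*a^2 + 18*a + 36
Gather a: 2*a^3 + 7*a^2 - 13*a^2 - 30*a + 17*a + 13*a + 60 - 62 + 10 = 2*a^3 - 6*a^2 + 8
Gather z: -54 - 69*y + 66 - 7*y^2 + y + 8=-7*y^2 - 68*y + 20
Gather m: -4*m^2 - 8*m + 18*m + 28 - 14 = -4*m^2 + 10*m + 14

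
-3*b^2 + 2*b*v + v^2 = (-b + v)*(3*b + v)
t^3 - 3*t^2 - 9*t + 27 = (t - 3)^2*(t + 3)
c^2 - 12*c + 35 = (c - 7)*(c - 5)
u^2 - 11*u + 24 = (u - 8)*(u - 3)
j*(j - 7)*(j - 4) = j^3 - 11*j^2 + 28*j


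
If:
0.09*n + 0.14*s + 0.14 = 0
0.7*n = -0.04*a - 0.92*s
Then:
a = 4.22222222222222*s + 27.2222222222222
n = -1.55555555555556*s - 1.55555555555556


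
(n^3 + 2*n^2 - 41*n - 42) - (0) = n^3 + 2*n^2 - 41*n - 42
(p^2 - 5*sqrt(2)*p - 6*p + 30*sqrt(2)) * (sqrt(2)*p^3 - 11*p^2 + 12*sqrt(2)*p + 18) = sqrt(2)*p^5 - 21*p^4 - 6*sqrt(2)*p^4 + 67*sqrt(2)*p^3 + 126*p^3 - 402*sqrt(2)*p^2 - 102*p^2 - 90*sqrt(2)*p + 612*p + 540*sqrt(2)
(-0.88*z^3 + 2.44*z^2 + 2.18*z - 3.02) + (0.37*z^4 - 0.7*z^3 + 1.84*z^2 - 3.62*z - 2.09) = 0.37*z^4 - 1.58*z^3 + 4.28*z^2 - 1.44*z - 5.11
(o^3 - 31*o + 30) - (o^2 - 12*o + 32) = o^3 - o^2 - 19*o - 2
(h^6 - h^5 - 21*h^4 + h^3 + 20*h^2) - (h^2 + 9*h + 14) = h^6 - h^5 - 21*h^4 + h^3 + 19*h^2 - 9*h - 14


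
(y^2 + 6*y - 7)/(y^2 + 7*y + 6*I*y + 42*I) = (y - 1)/(y + 6*I)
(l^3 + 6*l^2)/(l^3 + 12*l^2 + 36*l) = l/(l + 6)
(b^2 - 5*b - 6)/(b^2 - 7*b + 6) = (b + 1)/(b - 1)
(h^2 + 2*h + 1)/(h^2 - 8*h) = (h^2 + 2*h + 1)/(h*(h - 8))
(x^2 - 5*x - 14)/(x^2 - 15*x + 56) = (x + 2)/(x - 8)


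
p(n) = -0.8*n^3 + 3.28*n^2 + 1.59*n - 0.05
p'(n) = -2.4*n^2 + 6.56*n + 1.59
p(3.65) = 10.55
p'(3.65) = -6.44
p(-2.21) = 21.09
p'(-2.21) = -24.63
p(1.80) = 8.77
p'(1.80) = 5.62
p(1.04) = 4.25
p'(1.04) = 5.82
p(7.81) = -168.67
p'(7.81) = -93.57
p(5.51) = -25.54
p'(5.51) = -35.13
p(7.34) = -128.02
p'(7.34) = -79.56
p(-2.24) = 21.84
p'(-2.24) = -25.15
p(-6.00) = 281.29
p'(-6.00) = -124.17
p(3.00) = 12.64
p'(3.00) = -0.33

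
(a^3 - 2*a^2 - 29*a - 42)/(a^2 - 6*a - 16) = (a^2 - 4*a - 21)/(a - 8)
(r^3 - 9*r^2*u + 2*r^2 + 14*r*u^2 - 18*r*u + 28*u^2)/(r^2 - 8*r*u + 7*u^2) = (r^2 - 2*r*u + 2*r - 4*u)/(r - u)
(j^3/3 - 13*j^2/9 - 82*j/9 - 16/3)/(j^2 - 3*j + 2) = (3*j^3 - 13*j^2 - 82*j - 48)/(9*(j^2 - 3*j + 2))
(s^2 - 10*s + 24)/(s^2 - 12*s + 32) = (s - 6)/(s - 8)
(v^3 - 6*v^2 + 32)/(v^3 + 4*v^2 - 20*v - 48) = (v - 4)/(v + 6)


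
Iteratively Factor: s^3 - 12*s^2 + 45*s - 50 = (s - 5)*(s^2 - 7*s + 10) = (s - 5)*(s - 2)*(s - 5)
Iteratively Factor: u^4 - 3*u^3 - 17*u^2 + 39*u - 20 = (u + 4)*(u^3 - 7*u^2 + 11*u - 5) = (u - 1)*(u + 4)*(u^2 - 6*u + 5) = (u - 1)^2*(u + 4)*(u - 5)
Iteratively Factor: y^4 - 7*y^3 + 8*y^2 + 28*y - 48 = (y - 3)*(y^3 - 4*y^2 - 4*y + 16) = (y - 3)*(y - 2)*(y^2 - 2*y - 8) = (y - 3)*(y - 2)*(y + 2)*(y - 4)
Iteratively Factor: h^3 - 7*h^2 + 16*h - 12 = (h - 2)*(h^2 - 5*h + 6) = (h - 2)^2*(h - 3)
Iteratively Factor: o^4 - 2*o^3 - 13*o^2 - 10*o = (o - 5)*(o^3 + 3*o^2 + 2*o) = (o - 5)*(o + 2)*(o^2 + o) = (o - 5)*(o + 1)*(o + 2)*(o)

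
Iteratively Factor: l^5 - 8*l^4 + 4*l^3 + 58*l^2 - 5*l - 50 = (l - 5)*(l^4 - 3*l^3 - 11*l^2 + 3*l + 10) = (l - 5)*(l - 1)*(l^3 - 2*l^2 - 13*l - 10) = (l - 5)*(l - 1)*(l + 1)*(l^2 - 3*l - 10) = (l - 5)^2*(l - 1)*(l + 1)*(l + 2)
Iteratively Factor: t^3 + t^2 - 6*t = (t - 2)*(t^2 + 3*t) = (t - 2)*(t + 3)*(t)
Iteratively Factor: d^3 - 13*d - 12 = (d - 4)*(d^2 + 4*d + 3) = (d - 4)*(d + 3)*(d + 1)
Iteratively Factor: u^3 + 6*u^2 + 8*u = (u)*(u^2 + 6*u + 8) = u*(u + 4)*(u + 2)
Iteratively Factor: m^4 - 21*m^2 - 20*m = (m + 4)*(m^3 - 4*m^2 - 5*m) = (m + 1)*(m + 4)*(m^2 - 5*m) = m*(m + 1)*(m + 4)*(m - 5)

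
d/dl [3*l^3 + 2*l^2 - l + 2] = 9*l^2 + 4*l - 1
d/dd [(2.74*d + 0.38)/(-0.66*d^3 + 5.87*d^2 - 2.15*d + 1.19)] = (3.6168*d^3 - 15.3314*d^2 - 4.4612*d + 4.0776)/(0.4356*d^6 - 7.7484*d^5 + 37.2949*d^4 - 26.8118*d^3 + 18.5931*d^2 - 5.117*d + 1.4161)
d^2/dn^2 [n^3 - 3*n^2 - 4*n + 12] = 6*n - 6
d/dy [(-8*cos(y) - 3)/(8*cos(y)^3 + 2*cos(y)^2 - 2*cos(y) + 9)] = 2*(-64*cos(y)^3 - 44*cos(y)^2 - 6*cos(y) + 39)*sin(y)/(4*cos(y) + cos(2*y) + 2*cos(3*y) + 10)^2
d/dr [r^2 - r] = 2*r - 1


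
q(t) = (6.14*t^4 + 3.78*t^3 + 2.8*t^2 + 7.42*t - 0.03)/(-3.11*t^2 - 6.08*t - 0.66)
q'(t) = (6.22*t + 6.08)*(6.14*t^4 + 3.78*t^3 + 2.8*t^2 + 7.42*t - 0.03)/(-3.11*t^2 - 6.08*t - 0.66)^2 + (24.56*t^3 + 11.34*t^2 + 5.6*t + 7.42)/(-3.11*t^2 - 6.08*t - 0.66)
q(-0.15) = -5.99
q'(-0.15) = -132.17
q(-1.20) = 0.60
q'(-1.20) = -12.16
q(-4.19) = -54.81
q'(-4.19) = 17.74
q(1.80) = -5.02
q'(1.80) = -5.11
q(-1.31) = 2.36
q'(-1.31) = -20.60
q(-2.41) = -37.48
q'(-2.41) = -12.28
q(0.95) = -1.92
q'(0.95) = -2.27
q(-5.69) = -86.71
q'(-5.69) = 24.57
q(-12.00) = -322.47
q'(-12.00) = 49.95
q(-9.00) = -190.49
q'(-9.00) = 38.02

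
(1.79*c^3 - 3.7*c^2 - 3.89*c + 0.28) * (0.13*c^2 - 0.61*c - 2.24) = 0.2327*c^5 - 1.5729*c^4 - 2.2583*c^3 + 10.6973*c^2 + 8.5428*c - 0.6272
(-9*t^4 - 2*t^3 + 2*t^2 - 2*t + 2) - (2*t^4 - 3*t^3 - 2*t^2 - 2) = -11*t^4 + t^3 + 4*t^2 - 2*t + 4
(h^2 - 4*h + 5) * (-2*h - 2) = -2*h^3 + 6*h^2 - 2*h - 10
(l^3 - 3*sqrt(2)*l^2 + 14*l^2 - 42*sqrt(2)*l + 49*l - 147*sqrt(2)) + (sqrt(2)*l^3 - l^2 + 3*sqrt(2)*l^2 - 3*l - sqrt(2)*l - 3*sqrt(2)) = l^3 + sqrt(2)*l^3 + 13*l^2 - 43*sqrt(2)*l + 46*l - 150*sqrt(2)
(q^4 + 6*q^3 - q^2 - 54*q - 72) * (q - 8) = q^5 - 2*q^4 - 49*q^3 - 46*q^2 + 360*q + 576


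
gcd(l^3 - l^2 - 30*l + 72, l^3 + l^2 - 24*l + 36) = l^2 + 3*l - 18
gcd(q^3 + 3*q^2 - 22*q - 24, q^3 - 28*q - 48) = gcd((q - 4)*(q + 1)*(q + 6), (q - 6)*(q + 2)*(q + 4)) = 1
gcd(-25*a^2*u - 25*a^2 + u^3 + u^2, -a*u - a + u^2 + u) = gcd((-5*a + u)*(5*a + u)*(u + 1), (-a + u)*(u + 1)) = u + 1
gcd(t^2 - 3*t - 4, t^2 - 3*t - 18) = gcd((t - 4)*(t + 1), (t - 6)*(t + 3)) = 1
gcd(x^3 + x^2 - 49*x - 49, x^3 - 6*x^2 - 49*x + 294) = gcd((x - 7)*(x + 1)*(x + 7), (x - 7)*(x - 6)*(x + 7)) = x^2 - 49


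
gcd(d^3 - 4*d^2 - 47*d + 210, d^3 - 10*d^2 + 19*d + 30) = d^2 - 11*d + 30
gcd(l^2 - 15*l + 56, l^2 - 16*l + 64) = l - 8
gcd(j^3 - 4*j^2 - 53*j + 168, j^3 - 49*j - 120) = j - 8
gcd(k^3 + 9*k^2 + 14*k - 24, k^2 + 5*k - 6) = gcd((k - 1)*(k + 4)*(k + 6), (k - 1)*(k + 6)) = k^2 + 5*k - 6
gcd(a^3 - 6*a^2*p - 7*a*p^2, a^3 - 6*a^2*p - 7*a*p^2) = -a^3 + 6*a^2*p + 7*a*p^2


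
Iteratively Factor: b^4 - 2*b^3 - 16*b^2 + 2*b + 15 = (b - 1)*(b^3 - b^2 - 17*b - 15) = (b - 1)*(b + 3)*(b^2 - 4*b - 5) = (b - 1)*(b + 1)*(b + 3)*(b - 5)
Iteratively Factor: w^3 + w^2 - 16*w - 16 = (w + 4)*(w^2 - 3*w - 4) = (w + 1)*(w + 4)*(w - 4)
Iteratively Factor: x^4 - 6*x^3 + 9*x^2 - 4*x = (x)*(x^3 - 6*x^2 + 9*x - 4) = x*(x - 4)*(x^2 - 2*x + 1) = x*(x - 4)*(x - 1)*(x - 1)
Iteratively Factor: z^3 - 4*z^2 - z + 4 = (z - 1)*(z^2 - 3*z - 4) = (z - 1)*(z + 1)*(z - 4)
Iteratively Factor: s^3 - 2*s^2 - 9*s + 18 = (s + 3)*(s^2 - 5*s + 6) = (s - 3)*(s + 3)*(s - 2)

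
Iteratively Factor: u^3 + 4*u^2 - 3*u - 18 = (u - 2)*(u^2 + 6*u + 9) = (u - 2)*(u + 3)*(u + 3)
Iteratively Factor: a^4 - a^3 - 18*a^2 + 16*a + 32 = (a - 4)*(a^3 + 3*a^2 - 6*a - 8) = (a - 4)*(a - 2)*(a^2 + 5*a + 4) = (a - 4)*(a - 2)*(a + 1)*(a + 4)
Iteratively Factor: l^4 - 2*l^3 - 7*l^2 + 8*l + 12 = (l + 2)*(l^3 - 4*l^2 + l + 6) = (l - 3)*(l + 2)*(l^2 - l - 2) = (l - 3)*(l - 2)*(l + 2)*(l + 1)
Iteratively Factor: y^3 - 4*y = (y - 2)*(y^2 + 2*y) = (y - 2)*(y + 2)*(y)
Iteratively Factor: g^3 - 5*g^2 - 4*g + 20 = (g - 2)*(g^2 - 3*g - 10) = (g - 5)*(g - 2)*(g + 2)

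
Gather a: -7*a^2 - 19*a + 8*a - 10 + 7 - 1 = -7*a^2 - 11*a - 4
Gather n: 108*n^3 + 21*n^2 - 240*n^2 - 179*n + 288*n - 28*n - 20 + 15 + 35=108*n^3 - 219*n^2 + 81*n + 30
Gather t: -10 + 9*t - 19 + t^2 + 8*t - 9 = t^2 + 17*t - 38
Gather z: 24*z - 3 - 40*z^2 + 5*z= -40*z^2 + 29*z - 3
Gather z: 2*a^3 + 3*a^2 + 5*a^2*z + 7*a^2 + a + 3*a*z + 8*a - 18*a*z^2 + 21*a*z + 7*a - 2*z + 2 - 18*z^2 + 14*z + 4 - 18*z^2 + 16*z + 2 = 2*a^3 + 10*a^2 + 16*a + z^2*(-18*a - 36) + z*(5*a^2 + 24*a + 28) + 8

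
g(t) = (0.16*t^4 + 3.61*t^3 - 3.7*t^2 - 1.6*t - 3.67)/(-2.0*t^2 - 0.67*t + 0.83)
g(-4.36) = 9.00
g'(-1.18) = 19.34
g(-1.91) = 7.16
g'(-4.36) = -0.95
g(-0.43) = -5.28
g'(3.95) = -2.45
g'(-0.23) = 1.91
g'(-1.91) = 0.45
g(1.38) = 0.73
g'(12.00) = -3.70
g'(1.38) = -3.85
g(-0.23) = -4.03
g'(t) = (4.0*t + 0.67)*(0.16*t^4 + 3.61*t^3 - 3.7*t^2 - 1.6*t - 3.67)/(-2.0*t^2 - 0.67*t + 0.83)^2 + (0.64*t^3 + 10.83*t^2 - 7.4*t - 1.6)/(-2.0*t^2 - 0.67*t + 0.83) = (-0.64*t^5 - 7.5416*t^4 - 4.3062*t^3 + 8.2679*t^2 - 20.822*t - 3.7869)/(4.0*t^4 + 2.68*t^3 - 2.8711*t^2 - 1.1122*t + 0.6889)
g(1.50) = 0.30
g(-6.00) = 10.42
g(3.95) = -5.87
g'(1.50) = -3.39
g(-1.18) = 10.78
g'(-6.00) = -0.76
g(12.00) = -30.49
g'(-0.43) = 12.12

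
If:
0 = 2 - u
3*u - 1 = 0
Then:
No Solution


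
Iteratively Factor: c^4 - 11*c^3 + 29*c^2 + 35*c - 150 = (c - 5)*(c^3 - 6*c^2 - c + 30) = (c - 5)*(c - 3)*(c^2 - 3*c - 10) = (c - 5)^2*(c - 3)*(c + 2)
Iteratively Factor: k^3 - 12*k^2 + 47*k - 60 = (k - 5)*(k^2 - 7*k + 12) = (k - 5)*(k - 4)*(k - 3)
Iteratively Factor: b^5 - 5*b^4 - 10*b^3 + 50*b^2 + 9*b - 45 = (b + 1)*(b^4 - 6*b^3 - 4*b^2 + 54*b - 45) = (b - 5)*(b + 1)*(b^3 - b^2 - 9*b + 9) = (b - 5)*(b + 1)*(b + 3)*(b^2 - 4*b + 3) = (b - 5)*(b - 3)*(b + 1)*(b + 3)*(b - 1)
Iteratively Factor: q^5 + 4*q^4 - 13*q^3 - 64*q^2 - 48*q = (q)*(q^4 + 4*q^3 - 13*q^2 - 64*q - 48) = q*(q + 3)*(q^3 + q^2 - 16*q - 16) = q*(q + 1)*(q + 3)*(q^2 - 16) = q*(q - 4)*(q + 1)*(q + 3)*(q + 4)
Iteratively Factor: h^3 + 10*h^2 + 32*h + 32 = (h + 2)*(h^2 + 8*h + 16) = (h + 2)*(h + 4)*(h + 4)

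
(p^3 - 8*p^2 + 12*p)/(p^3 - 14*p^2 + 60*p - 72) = p/(p - 6)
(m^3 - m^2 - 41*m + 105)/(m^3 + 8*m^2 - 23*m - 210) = (m - 3)/(m + 6)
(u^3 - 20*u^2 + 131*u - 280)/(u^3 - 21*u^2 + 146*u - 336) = (u - 5)/(u - 6)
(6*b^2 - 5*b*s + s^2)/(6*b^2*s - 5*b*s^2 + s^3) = 1/s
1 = 1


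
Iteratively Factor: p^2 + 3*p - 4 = (p + 4)*(p - 1)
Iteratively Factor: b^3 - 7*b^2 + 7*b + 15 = (b - 3)*(b^2 - 4*b - 5) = (b - 3)*(b + 1)*(b - 5)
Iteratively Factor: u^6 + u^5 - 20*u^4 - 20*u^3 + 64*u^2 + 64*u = (u + 1)*(u^5 - 20*u^3 + 64*u) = (u - 2)*(u + 1)*(u^4 + 2*u^3 - 16*u^2 - 32*u) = u*(u - 2)*(u + 1)*(u^3 + 2*u^2 - 16*u - 32) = u*(u - 2)*(u + 1)*(u + 4)*(u^2 - 2*u - 8) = u*(u - 4)*(u - 2)*(u + 1)*(u + 4)*(u + 2)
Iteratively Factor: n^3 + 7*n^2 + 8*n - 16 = (n - 1)*(n^2 + 8*n + 16) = (n - 1)*(n + 4)*(n + 4)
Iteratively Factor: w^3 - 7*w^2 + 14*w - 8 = (w - 4)*(w^2 - 3*w + 2) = (w - 4)*(w - 1)*(w - 2)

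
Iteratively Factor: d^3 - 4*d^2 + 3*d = (d - 1)*(d^2 - 3*d) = d*(d - 1)*(d - 3)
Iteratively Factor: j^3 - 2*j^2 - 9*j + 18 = (j + 3)*(j^2 - 5*j + 6) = (j - 2)*(j + 3)*(j - 3)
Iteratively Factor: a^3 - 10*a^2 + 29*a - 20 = (a - 1)*(a^2 - 9*a + 20) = (a - 5)*(a - 1)*(a - 4)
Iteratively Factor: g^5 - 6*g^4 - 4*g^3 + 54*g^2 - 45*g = (g)*(g^4 - 6*g^3 - 4*g^2 + 54*g - 45) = g*(g - 1)*(g^3 - 5*g^2 - 9*g + 45) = g*(g - 3)*(g - 1)*(g^2 - 2*g - 15) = g*(g - 5)*(g - 3)*(g - 1)*(g + 3)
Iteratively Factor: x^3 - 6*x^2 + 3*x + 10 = (x + 1)*(x^2 - 7*x + 10) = (x - 5)*(x + 1)*(x - 2)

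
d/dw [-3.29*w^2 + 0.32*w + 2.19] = 0.32 - 6.58*w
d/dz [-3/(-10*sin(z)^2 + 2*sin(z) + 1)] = 6*(1 - 10*sin(z))*cos(z)/(-10*sin(z)^2 + 2*sin(z) + 1)^2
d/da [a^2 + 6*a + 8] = 2*a + 6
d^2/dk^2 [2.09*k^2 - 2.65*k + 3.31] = 4.18000000000000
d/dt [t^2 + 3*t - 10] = 2*t + 3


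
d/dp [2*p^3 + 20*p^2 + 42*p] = 6*p^2 + 40*p + 42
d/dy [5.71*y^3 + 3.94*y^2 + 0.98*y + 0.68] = 17.13*y^2 + 7.88*y + 0.98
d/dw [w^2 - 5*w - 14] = 2*w - 5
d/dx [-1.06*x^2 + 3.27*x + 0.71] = 3.27 - 2.12*x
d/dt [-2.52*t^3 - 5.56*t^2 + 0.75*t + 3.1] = -7.56*t^2 - 11.12*t + 0.75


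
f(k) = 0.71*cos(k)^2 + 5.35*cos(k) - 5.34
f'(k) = -1.42*sin(k)*cos(k) - 5.35*sin(k)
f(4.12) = -8.11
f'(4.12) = 3.78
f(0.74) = -1.00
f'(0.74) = -4.31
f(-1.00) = -2.24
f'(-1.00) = 5.15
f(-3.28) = -9.94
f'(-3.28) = -0.54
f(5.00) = -3.77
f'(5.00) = 5.52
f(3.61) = -9.55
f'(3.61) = 1.84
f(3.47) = -9.77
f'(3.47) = 1.29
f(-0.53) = -0.20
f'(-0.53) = 3.32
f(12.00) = -0.32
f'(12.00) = 3.51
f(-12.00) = -0.32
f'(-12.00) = -3.51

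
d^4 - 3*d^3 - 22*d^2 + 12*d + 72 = (d - 6)*(d - 2)*(d + 2)*(d + 3)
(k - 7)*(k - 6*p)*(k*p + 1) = k^3*p - 6*k^2*p^2 - 7*k^2*p + k^2 + 42*k*p^2 - 6*k*p - 7*k + 42*p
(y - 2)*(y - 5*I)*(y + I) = y^3 - 2*y^2 - 4*I*y^2 + 5*y + 8*I*y - 10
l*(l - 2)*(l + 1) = l^3 - l^2 - 2*l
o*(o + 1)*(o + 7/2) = o^3 + 9*o^2/2 + 7*o/2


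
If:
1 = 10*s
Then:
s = 1/10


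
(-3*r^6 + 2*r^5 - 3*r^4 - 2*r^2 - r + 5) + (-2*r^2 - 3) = -3*r^6 + 2*r^5 - 3*r^4 - 4*r^2 - r + 2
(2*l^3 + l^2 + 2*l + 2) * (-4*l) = -8*l^4 - 4*l^3 - 8*l^2 - 8*l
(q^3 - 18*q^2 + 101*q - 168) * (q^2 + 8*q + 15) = q^5 - 10*q^4 - 28*q^3 + 370*q^2 + 171*q - 2520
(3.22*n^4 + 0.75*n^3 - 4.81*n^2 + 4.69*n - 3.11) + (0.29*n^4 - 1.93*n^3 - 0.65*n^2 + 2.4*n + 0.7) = 3.51*n^4 - 1.18*n^3 - 5.46*n^2 + 7.09*n - 2.41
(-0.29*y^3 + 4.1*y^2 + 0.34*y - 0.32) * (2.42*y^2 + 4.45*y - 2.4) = -0.7018*y^5 + 8.6315*y^4 + 19.7638*y^3 - 9.1014*y^2 - 2.24*y + 0.768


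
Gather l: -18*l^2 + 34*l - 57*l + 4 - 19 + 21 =-18*l^2 - 23*l + 6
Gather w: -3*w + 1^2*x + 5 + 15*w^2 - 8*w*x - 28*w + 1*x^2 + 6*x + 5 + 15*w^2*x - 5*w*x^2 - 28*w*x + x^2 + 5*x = w^2*(15*x + 15) + w*(-5*x^2 - 36*x - 31) + 2*x^2 + 12*x + 10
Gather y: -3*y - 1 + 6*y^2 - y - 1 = 6*y^2 - 4*y - 2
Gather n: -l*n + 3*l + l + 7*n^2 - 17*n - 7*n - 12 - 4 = 4*l + 7*n^2 + n*(-l - 24) - 16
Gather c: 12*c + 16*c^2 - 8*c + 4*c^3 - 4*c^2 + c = 4*c^3 + 12*c^2 + 5*c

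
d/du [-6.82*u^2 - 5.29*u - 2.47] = -13.64*u - 5.29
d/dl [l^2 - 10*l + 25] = 2*l - 10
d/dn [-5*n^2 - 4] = -10*n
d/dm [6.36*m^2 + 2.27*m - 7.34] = 12.72*m + 2.27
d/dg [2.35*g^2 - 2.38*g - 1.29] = 4.7*g - 2.38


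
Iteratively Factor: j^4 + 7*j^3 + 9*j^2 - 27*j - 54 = (j + 3)*(j^3 + 4*j^2 - 3*j - 18) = (j - 2)*(j + 3)*(j^2 + 6*j + 9) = (j - 2)*(j + 3)^2*(j + 3)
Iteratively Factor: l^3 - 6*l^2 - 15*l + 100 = (l - 5)*(l^2 - l - 20) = (l - 5)*(l + 4)*(l - 5)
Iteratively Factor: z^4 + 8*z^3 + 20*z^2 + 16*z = (z + 2)*(z^3 + 6*z^2 + 8*z) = (z + 2)^2*(z^2 + 4*z) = (z + 2)^2*(z + 4)*(z)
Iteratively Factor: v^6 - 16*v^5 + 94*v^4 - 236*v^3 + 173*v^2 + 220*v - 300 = (v - 3)*(v^5 - 13*v^4 + 55*v^3 - 71*v^2 - 40*v + 100) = (v - 3)*(v - 2)*(v^4 - 11*v^3 + 33*v^2 - 5*v - 50) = (v - 5)*(v - 3)*(v - 2)*(v^3 - 6*v^2 + 3*v + 10) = (v - 5)*(v - 3)*(v - 2)^2*(v^2 - 4*v - 5) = (v - 5)*(v - 3)*(v - 2)^2*(v + 1)*(v - 5)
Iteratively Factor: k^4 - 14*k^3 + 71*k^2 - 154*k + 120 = (k - 5)*(k^3 - 9*k^2 + 26*k - 24) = (k - 5)*(k - 2)*(k^2 - 7*k + 12) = (k - 5)*(k - 4)*(k - 2)*(k - 3)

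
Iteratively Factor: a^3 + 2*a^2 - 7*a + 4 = (a + 4)*(a^2 - 2*a + 1) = (a - 1)*(a + 4)*(a - 1)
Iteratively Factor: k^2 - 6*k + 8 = (k - 2)*(k - 4)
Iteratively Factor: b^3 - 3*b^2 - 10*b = (b)*(b^2 - 3*b - 10) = b*(b - 5)*(b + 2)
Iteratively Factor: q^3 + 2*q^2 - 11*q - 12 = (q + 1)*(q^2 + q - 12) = (q - 3)*(q + 1)*(q + 4)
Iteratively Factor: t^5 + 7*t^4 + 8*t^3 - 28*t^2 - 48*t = (t + 3)*(t^4 + 4*t^3 - 4*t^2 - 16*t) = (t - 2)*(t + 3)*(t^3 + 6*t^2 + 8*t) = t*(t - 2)*(t + 3)*(t^2 + 6*t + 8) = t*(t - 2)*(t + 2)*(t + 3)*(t + 4)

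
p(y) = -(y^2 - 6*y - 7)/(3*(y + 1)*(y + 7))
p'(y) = -(2*y - 6)/(3*(y + 1)*(y + 7)) + (y^2 - 6*y - 7)/(3*(y + 1)*(y + 7)^2) + (y^2 - 6*y - 7)/(3*(y + 1)^2*(y + 7))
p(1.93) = 0.19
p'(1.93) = -0.06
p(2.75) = 0.15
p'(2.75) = -0.05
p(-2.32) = 0.66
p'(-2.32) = -0.21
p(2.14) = 0.18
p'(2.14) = -0.06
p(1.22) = 0.23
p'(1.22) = -0.07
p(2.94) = 0.14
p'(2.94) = -0.05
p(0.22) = 0.31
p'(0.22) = -0.09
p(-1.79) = 0.56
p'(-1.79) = -0.17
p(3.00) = 0.13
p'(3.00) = -0.05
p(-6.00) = 4.33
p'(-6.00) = -4.67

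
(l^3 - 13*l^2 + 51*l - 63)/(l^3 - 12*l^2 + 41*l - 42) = (l - 3)/(l - 2)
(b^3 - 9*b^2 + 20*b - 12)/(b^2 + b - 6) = (b^2 - 7*b + 6)/(b + 3)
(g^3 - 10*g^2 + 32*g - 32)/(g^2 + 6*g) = (g^3 - 10*g^2 + 32*g - 32)/(g*(g + 6))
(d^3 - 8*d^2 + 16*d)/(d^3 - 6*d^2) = (d^2 - 8*d + 16)/(d*(d - 6))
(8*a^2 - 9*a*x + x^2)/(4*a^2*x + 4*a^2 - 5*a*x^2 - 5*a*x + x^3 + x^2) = (-8*a + x)/(-4*a*x - 4*a + x^2 + x)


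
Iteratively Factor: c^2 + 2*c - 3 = (c - 1)*(c + 3)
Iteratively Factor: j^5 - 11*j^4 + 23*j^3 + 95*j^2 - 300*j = (j)*(j^4 - 11*j^3 + 23*j^2 + 95*j - 300) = j*(j + 3)*(j^3 - 14*j^2 + 65*j - 100) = j*(j - 5)*(j + 3)*(j^2 - 9*j + 20) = j*(j - 5)^2*(j + 3)*(j - 4)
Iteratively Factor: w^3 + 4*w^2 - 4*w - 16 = (w + 4)*(w^2 - 4) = (w - 2)*(w + 4)*(w + 2)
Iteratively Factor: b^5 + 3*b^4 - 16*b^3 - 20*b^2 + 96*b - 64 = (b - 2)*(b^4 + 5*b^3 - 6*b^2 - 32*b + 32) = (b - 2)*(b + 4)*(b^3 + b^2 - 10*b + 8) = (b - 2)*(b + 4)^2*(b^2 - 3*b + 2) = (b - 2)^2*(b + 4)^2*(b - 1)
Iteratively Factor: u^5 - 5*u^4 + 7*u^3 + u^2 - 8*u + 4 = (u - 2)*(u^4 - 3*u^3 + u^2 + 3*u - 2) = (u - 2)*(u + 1)*(u^3 - 4*u^2 + 5*u - 2) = (u - 2)*(u - 1)*(u + 1)*(u^2 - 3*u + 2) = (u - 2)*(u - 1)^2*(u + 1)*(u - 2)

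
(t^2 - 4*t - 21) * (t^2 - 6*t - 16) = t^4 - 10*t^3 - 13*t^2 + 190*t + 336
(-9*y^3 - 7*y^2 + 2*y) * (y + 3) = -9*y^4 - 34*y^3 - 19*y^2 + 6*y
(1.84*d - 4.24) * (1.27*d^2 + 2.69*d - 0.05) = 2.3368*d^3 - 0.4352*d^2 - 11.4976*d + 0.212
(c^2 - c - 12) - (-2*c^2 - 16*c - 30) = 3*c^2 + 15*c + 18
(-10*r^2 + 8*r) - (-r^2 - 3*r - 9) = -9*r^2 + 11*r + 9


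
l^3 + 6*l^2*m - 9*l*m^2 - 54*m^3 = (l - 3*m)*(l + 3*m)*(l + 6*m)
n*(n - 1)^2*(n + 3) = n^4 + n^3 - 5*n^2 + 3*n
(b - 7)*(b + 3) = b^2 - 4*b - 21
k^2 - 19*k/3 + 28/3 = (k - 4)*(k - 7/3)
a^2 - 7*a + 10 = (a - 5)*(a - 2)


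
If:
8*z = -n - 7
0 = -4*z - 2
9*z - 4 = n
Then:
No Solution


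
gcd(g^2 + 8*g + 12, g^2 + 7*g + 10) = g + 2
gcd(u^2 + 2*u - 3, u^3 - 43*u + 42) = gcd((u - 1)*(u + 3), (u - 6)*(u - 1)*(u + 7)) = u - 1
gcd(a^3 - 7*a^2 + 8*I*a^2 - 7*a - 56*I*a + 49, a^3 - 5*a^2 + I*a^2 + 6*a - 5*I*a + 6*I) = a + I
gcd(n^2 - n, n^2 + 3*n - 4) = n - 1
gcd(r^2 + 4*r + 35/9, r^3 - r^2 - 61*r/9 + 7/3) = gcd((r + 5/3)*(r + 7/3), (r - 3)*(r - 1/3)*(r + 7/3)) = r + 7/3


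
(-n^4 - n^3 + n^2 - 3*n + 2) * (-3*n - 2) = 3*n^5 + 5*n^4 - n^3 + 7*n^2 - 4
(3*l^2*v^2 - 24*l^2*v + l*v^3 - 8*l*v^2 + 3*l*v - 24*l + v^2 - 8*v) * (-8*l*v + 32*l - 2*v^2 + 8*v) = -24*l^3*v^3 + 288*l^3*v^2 - 768*l^3*v - 14*l^2*v^4 + 168*l^2*v^3 - 472*l^2*v^2 + 288*l^2*v - 768*l^2 - 2*l*v^5 + 24*l*v^4 - 78*l*v^3 + 168*l*v^2 - 448*l*v - 2*v^4 + 24*v^3 - 64*v^2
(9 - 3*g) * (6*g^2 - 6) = -18*g^3 + 54*g^2 + 18*g - 54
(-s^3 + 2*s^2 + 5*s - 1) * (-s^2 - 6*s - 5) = s^5 + 4*s^4 - 12*s^3 - 39*s^2 - 19*s + 5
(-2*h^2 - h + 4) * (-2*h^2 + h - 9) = 4*h^4 + 9*h^2 + 13*h - 36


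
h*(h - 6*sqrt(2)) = h^2 - 6*sqrt(2)*h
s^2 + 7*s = s*(s + 7)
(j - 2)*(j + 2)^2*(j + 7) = j^4 + 9*j^3 + 10*j^2 - 36*j - 56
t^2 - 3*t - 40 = (t - 8)*(t + 5)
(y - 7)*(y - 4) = y^2 - 11*y + 28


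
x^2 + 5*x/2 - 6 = (x - 3/2)*(x + 4)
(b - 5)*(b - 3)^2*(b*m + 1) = b^4*m - 11*b^3*m + b^3 + 39*b^2*m - 11*b^2 - 45*b*m + 39*b - 45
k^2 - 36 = (k - 6)*(k + 6)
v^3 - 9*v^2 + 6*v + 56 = (v - 7)*(v - 4)*(v + 2)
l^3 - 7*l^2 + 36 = (l - 6)*(l - 3)*(l + 2)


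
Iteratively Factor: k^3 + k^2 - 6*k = (k)*(k^2 + k - 6) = k*(k - 2)*(k + 3)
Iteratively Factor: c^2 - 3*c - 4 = (c - 4)*(c + 1)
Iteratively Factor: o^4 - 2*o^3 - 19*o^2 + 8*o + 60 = (o + 3)*(o^3 - 5*o^2 - 4*o + 20) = (o - 2)*(o + 3)*(o^2 - 3*o - 10) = (o - 5)*(o - 2)*(o + 3)*(o + 2)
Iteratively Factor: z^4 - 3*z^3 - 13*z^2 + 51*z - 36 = (z - 3)*(z^3 - 13*z + 12) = (z - 3)*(z - 1)*(z^2 + z - 12) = (z - 3)*(z - 1)*(z + 4)*(z - 3)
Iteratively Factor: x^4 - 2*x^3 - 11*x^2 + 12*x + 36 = (x - 3)*(x^3 + x^2 - 8*x - 12) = (x - 3)^2*(x^2 + 4*x + 4) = (x - 3)^2*(x + 2)*(x + 2)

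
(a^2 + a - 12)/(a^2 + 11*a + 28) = (a - 3)/(a + 7)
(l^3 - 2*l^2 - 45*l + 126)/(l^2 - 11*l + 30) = (l^2 + 4*l - 21)/(l - 5)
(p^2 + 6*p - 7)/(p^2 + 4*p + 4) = (p^2 + 6*p - 7)/(p^2 + 4*p + 4)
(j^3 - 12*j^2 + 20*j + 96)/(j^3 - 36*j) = (j^2 - 6*j - 16)/(j*(j + 6))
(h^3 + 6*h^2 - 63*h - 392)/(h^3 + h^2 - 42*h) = (h^2 - h - 56)/(h*(h - 6))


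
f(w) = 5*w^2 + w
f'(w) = 10*w + 1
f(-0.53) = 0.87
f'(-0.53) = -4.30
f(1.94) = 20.76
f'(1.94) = 20.40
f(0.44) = 1.41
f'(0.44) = 5.40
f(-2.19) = 21.79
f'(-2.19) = -20.90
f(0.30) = 0.75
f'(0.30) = 4.00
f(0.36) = 1.01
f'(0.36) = 4.60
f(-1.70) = 12.75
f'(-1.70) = -16.00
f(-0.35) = 0.26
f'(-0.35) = -2.50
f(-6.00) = 174.00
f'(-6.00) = -59.00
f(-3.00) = 42.00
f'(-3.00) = -29.00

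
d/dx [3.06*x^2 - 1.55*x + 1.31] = 6.12*x - 1.55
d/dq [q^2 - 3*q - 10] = 2*q - 3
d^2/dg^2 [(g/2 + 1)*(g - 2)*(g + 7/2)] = 3*g + 7/2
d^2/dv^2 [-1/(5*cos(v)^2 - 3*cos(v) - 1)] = (-100*sin(v)^4 + 79*sin(v)^2 - 213*cos(v)/4 + 45*cos(3*v)/4 + 49)/(5*sin(v)^2 + 3*cos(v) - 4)^3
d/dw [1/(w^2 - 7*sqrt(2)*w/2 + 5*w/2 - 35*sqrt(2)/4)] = 8*(-4*w - 5 + 7*sqrt(2))/(4*w^2 - 14*sqrt(2)*w + 10*w - 35*sqrt(2))^2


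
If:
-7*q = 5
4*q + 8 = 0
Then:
No Solution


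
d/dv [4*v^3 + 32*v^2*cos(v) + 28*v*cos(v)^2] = -32*v^2*sin(v) + 12*v^2 - 28*v*sin(2*v) + 64*v*cos(v) + 28*cos(v)^2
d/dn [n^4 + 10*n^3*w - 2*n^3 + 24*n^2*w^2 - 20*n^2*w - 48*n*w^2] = 4*n^3 + 30*n^2*w - 6*n^2 + 48*n*w^2 - 40*n*w - 48*w^2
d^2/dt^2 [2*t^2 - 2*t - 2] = 4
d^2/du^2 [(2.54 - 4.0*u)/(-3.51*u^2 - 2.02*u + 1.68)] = ((1.6708 - 84.24*u)*(3.51*u^2 + 2.02*u - 1.68) + (4.0*u - 2.54)*(7.02*u + 2.02)*(14.04*u + 4.04))/(3.51*u^2 + 2.02*u - 1.68)^3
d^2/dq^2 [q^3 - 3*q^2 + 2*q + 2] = 6*q - 6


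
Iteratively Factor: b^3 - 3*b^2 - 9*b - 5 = (b + 1)*(b^2 - 4*b - 5) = (b - 5)*(b + 1)*(b + 1)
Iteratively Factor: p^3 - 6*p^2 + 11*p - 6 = (p - 2)*(p^2 - 4*p + 3) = (p - 2)*(p - 1)*(p - 3)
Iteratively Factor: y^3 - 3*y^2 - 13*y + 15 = (y - 5)*(y^2 + 2*y - 3) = (y - 5)*(y + 3)*(y - 1)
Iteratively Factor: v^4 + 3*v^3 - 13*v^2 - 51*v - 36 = (v - 4)*(v^3 + 7*v^2 + 15*v + 9) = (v - 4)*(v + 3)*(v^2 + 4*v + 3) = (v - 4)*(v + 1)*(v + 3)*(v + 3)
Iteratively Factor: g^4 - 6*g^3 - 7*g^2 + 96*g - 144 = (g + 4)*(g^3 - 10*g^2 + 33*g - 36) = (g - 3)*(g + 4)*(g^2 - 7*g + 12) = (g - 3)^2*(g + 4)*(g - 4)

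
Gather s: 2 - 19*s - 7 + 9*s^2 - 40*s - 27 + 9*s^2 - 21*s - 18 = 18*s^2 - 80*s - 50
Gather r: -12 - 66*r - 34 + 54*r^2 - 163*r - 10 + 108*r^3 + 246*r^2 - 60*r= 108*r^3 + 300*r^2 - 289*r - 56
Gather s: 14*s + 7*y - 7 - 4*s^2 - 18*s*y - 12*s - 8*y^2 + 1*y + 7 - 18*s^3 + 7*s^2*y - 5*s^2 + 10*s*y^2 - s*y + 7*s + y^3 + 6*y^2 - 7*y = -18*s^3 + s^2*(7*y - 9) + s*(10*y^2 - 19*y + 9) + y^3 - 2*y^2 + y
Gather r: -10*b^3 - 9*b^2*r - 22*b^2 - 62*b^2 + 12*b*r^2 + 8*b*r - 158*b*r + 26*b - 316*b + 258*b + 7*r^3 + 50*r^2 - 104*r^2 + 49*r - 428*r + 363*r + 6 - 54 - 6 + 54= -10*b^3 - 84*b^2 - 32*b + 7*r^3 + r^2*(12*b - 54) + r*(-9*b^2 - 150*b - 16)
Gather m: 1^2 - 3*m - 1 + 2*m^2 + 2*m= 2*m^2 - m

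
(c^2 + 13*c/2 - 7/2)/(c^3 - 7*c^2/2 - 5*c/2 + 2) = (c + 7)/(c^2 - 3*c - 4)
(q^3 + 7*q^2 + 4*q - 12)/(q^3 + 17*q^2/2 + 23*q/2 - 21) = 2*(q + 2)/(2*q + 7)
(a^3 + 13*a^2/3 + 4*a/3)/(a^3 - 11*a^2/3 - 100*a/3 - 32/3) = a/(a - 8)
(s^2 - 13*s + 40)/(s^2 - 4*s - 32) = (s - 5)/(s + 4)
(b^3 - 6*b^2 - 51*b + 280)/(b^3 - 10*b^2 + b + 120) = (b + 7)/(b + 3)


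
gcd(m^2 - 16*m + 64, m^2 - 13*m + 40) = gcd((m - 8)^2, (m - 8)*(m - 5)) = m - 8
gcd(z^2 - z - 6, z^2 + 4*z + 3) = 1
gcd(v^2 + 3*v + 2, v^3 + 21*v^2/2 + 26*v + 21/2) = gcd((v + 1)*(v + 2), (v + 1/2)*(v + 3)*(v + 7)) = 1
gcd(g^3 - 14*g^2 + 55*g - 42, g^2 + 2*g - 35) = 1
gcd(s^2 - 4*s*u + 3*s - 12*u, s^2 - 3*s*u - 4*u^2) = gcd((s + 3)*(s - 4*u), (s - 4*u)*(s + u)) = s - 4*u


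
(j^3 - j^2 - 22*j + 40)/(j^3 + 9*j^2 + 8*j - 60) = (j - 4)/(j + 6)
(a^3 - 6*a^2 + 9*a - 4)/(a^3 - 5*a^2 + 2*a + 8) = (a^2 - 2*a + 1)/(a^2 - a - 2)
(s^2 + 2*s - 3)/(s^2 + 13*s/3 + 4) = 3*(s - 1)/(3*s + 4)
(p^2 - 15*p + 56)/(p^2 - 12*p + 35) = (p - 8)/(p - 5)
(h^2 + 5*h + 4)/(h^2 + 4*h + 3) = (h + 4)/(h + 3)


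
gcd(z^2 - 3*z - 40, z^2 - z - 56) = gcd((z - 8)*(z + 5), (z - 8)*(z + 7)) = z - 8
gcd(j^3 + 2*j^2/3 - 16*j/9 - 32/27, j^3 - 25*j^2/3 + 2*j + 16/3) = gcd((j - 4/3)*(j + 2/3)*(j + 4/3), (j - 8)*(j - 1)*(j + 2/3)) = j + 2/3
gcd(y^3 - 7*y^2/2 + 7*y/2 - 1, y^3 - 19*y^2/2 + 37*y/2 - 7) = y^2 - 5*y/2 + 1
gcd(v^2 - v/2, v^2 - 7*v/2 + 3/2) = v - 1/2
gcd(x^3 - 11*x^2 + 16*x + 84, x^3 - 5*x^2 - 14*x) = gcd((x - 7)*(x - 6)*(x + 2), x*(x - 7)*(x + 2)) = x^2 - 5*x - 14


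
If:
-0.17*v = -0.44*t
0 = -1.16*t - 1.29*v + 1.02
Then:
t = 0.23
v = 0.59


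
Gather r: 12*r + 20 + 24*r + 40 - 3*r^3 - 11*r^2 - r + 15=-3*r^3 - 11*r^2 + 35*r + 75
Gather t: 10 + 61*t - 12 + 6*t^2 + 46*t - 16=6*t^2 + 107*t - 18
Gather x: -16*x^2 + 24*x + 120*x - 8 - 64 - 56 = -16*x^2 + 144*x - 128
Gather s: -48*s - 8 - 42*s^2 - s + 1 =-42*s^2 - 49*s - 7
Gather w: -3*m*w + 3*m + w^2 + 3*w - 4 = 3*m + w^2 + w*(3 - 3*m) - 4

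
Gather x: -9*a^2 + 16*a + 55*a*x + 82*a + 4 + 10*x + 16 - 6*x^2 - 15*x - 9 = -9*a^2 + 98*a - 6*x^2 + x*(55*a - 5) + 11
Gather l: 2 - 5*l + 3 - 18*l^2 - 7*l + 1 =-18*l^2 - 12*l + 6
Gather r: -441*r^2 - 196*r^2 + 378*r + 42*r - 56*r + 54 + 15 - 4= -637*r^2 + 364*r + 65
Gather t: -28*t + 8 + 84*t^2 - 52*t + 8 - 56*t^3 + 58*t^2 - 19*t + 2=-56*t^3 + 142*t^2 - 99*t + 18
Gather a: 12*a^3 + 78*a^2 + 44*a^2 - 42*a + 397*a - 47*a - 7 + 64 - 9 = 12*a^3 + 122*a^2 + 308*a + 48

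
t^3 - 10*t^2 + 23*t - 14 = (t - 7)*(t - 2)*(t - 1)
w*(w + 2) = w^2 + 2*w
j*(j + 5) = j^2 + 5*j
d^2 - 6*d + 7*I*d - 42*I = (d - 6)*(d + 7*I)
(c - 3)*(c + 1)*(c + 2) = c^3 - 7*c - 6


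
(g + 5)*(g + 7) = g^2 + 12*g + 35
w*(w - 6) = w^2 - 6*w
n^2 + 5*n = n*(n + 5)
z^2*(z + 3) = z^3 + 3*z^2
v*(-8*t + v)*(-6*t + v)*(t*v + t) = 48*t^3*v^2 + 48*t^3*v - 14*t^2*v^3 - 14*t^2*v^2 + t*v^4 + t*v^3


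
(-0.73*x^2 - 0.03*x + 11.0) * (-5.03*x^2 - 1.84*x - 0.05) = 3.6719*x^4 + 1.4941*x^3 - 55.2383*x^2 - 20.2385*x - 0.55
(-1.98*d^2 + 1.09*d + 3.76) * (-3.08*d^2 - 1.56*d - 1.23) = 6.0984*d^4 - 0.2684*d^3 - 10.8458*d^2 - 7.2063*d - 4.6248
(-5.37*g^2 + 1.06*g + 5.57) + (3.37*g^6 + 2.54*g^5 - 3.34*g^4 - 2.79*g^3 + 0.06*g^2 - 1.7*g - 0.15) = 3.37*g^6 + 2.54*g^5 - 3.34*g^4 - 2.79*g^3 - 5.31*g^2 - 0.64*g + 5.42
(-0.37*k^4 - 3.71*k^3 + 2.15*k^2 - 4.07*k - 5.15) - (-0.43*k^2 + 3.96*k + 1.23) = -0.37*k^4 - 3.71*k^3 + 2.58*k^2 - 8.03*k - 6.38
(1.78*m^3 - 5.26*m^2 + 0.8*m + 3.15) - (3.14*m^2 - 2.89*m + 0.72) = 1.78*m^3 - 8.4*m^2 + 3.69*m + 2.43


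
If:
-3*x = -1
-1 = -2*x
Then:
No Solution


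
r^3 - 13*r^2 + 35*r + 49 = (r - 7)^2*(r + 1)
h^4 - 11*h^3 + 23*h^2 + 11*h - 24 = (h - 8)*(h - 3)*(h - 1)*(h + 1)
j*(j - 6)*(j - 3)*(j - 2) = j^4 - 11*j^3 + 36*j^2 - 36*j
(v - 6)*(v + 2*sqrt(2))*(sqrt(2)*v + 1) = sqrt(2)*v^3 - 6*sqrt(2)*v^2 + 5*v^2 - 30*v + 2*sqrt(2)*v - 12*sqrt(2)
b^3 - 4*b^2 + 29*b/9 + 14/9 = (b - 7/3)*(b - 2)*(b + 1/3)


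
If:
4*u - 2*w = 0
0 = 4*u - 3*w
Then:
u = 0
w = 0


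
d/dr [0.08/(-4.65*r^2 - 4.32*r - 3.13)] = (0.744*r + 0.3456)/(4.65*r^2 + 4.32*r + 3.13)^2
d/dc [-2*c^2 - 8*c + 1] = -4*c - 8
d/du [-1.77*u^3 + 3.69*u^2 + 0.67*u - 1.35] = -5.31*u^2 + 7.38*u + 0.67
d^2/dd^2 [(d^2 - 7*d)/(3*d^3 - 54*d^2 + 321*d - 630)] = 2*(d^3 - 90*d + 330)/(3*(d^6 - 33*d^5 + 453*d^4 - 3311*d^3 + 13590*d^2 - 29700*d + 27000))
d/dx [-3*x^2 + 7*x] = 7 - 6*x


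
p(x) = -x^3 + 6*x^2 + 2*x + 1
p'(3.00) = 11.00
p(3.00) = 34.00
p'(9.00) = -133.00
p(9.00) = -224.00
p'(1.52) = 13.31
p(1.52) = 14.39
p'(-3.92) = -91.14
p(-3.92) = 145.59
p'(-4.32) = -105.83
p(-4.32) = 184.96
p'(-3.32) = -70.91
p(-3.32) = 97.09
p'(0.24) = 4.71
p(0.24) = 1.81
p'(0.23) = 4.60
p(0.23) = 1.77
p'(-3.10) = -64.03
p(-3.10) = 82.25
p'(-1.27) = -18.08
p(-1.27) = 10.19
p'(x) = -3*x^2 + 12*x + 2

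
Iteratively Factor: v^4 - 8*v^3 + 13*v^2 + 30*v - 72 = (v - 3)*(v^3 - 5*v^2 - 2*v + 24) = (v - 3)*(v + 2)*(v^2 - 7*v + 12) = (v - 4)*(v - 3)*(v + 2)*(v - 3)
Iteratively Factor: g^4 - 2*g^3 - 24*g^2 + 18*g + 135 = (g - 3)*(g^3 + g^2 - 21*g - 45) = (g - 3)*(g + 3)*(g^2 - 2*g - 15) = (g - 5)*(g - 3)*(g + 3)*(g + 3)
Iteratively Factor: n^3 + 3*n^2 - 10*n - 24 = (n + 4)*(n^2 - n - 6) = (n - 3)*(n + 4)*(n + 2)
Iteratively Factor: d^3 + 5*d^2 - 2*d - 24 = (d + 3)*(d^2 + 2*d - 8) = (d + 3)*(d + 4)*(d - 2)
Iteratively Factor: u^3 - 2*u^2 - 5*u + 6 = (u - 3)*(u^2 + u - 2) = (u - 3)*(u - 1)*(u + 2)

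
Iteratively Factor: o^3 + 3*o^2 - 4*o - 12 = (o + 2)*(o^2 + o - 6) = (o - 2)*(o + 2)*(o + 3)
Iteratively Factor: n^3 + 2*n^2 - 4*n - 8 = (n + 2)*(n^2 - 4) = (n + 2)^2*(n - 2)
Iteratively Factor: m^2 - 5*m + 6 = (m - 3)*(m - 2)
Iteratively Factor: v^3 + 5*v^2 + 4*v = (v + 4)*(v^2 + v) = (v + 1)*(v + 4)*(v)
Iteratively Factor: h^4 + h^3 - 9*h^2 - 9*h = (h - 3)*(h^3 + 4*h^2 + 3*h) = h*(h - 3)*(h^2 + 4*h + 3) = h*(h - 3)*(h + 1)*(h + 3)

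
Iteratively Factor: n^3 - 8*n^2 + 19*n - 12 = (n - 1)*(n^2 - 7*n + 12) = (n - 3)*(n - 1)*(n - 4)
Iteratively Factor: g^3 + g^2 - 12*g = (g)*(g^2 + g - 12) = g*(g + 4)*(g - 3)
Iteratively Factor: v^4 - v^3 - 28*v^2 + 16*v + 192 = (v - 4)*(v^3 + 3*v^2 - 16*v - 48) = (v - 4)*(v + 4)*(v^2 - v - 12) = (v - 4)*(v + 3)*(v + 4)*(v - 4)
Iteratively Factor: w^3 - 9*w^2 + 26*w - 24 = (w - 3)*(w^2 - 6*w + 8) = (w - 4)*(w - 3)*(w - 2)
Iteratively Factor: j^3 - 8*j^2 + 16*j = (j - 4)*(j^2 - 4*j) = (j - 4)^2*(j)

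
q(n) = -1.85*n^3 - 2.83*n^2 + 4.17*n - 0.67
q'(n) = -5.55*n^2 - 5.66*n + 4.17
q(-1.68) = -6.89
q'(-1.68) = -1.99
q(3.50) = -100.06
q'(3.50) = -83.63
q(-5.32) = 175.60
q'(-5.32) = -122.80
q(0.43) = 0.45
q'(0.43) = 0.71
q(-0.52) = -3.34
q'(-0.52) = 5.61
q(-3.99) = 55.15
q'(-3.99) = -61.60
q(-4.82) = 120.65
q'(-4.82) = -97.49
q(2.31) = -28.94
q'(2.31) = -38.52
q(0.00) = -0.67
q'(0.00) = 4.17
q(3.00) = -63.58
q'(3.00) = -62.76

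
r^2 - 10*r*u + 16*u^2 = (r - 8*u)*(r - 2*u)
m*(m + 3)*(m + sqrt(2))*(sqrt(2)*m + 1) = sqrt(2)*m^4 + 3*m^3 + 3*sqrt(2)*m^3 + sqrt(2)*m^2 + 9*m^2 + 3*sqrt(2)*m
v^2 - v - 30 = (v - 6)*(v + 5)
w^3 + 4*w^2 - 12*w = w*(w - 2)*(w + 6)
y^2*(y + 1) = y^3 + y^2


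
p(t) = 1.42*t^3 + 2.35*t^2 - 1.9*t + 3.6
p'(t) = 4.26*t^2 + 4.7*t - 1.9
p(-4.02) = -43.04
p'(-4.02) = 48.05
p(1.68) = 13.77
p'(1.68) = 18.02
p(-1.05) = 6.54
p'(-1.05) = -2.14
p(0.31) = 3.28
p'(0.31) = -0.03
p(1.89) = 17.99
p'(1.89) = 22.20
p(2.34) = 30.22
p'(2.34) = 32.42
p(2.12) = 23.66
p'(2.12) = 27.21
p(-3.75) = -31.11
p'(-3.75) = 40.38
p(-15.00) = -4231.65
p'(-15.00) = 886.10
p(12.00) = 2772.96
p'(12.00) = 667.94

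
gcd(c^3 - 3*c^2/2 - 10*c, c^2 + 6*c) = c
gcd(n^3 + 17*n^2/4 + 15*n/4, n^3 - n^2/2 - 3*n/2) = n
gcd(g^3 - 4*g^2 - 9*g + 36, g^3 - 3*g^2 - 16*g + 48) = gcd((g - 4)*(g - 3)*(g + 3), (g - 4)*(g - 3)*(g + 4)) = g^2 - 7*g + 12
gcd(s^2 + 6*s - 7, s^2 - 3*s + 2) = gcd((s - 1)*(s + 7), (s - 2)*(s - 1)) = s - 1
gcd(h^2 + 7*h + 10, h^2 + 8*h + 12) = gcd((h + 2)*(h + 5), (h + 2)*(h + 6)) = h + 2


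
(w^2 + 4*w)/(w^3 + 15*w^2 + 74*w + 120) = w/(w^2 + 11*w + 30)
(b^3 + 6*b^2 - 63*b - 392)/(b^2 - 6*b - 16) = (b^2 + 14*b + 49)/(b + 2)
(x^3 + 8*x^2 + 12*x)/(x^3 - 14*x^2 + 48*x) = (x^2 + 8*x + 12)/(x^2 - 14*x + 48)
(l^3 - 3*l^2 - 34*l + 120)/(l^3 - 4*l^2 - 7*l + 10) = (l^2 + 2*l - 24)/(l^2 + l - 2)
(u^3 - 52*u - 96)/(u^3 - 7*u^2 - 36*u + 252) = (u^2 - 6*u - 16)/(u^2 - 13*u + 42)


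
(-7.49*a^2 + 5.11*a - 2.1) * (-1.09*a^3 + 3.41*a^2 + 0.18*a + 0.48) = 8.1641*a^5 - 31.1108*a^4 + 18.3659*a^3 - 9.8364*a^2 + 2.0748*a - 1.008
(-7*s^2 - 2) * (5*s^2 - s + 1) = -35*s^4 + 7*s^3 - 17*s^2 + 2*s - 2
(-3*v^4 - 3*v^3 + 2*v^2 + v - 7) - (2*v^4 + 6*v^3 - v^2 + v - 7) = -5*v^4 - 9*v^3 + 3*v^2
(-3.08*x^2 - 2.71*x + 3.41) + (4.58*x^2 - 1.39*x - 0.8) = 1.5*x^2 - 4.1*x + 2.61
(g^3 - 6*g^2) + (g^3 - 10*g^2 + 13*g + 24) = 2*g^3 - 16*g^2 + 13*g + 24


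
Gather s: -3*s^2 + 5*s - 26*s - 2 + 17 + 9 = -3*s^2 - 21*s + 24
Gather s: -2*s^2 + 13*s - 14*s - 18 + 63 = -2*s^2 - s + 45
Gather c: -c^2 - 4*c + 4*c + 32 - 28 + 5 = 9 - c^2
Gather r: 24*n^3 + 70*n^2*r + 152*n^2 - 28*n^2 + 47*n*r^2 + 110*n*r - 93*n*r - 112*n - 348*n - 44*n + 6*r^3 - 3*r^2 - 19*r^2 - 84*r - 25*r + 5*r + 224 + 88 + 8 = 24*n^3 + 124*n^2 - 504*n + 6*r^3 + r^2*(47*n - 22) + r*(70*n^2 + 17*n - 104) + 320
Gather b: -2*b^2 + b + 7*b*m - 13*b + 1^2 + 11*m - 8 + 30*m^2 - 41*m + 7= -2*b^2 + b*(7*m - 12) + 30*m^2 - 30*m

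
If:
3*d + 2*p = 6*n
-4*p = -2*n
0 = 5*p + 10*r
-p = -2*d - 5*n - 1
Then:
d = -10/47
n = -6/47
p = -3/47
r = 3/94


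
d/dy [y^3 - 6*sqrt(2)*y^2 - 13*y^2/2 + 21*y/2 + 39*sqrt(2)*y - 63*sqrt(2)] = 3*y^2 - 12*sqrt(2)*y - 13*y + 21/2 + 39*sqrt(2)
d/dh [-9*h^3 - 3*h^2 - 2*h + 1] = -27*h^2 - 6*h - 2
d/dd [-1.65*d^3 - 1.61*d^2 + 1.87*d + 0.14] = -4.95*d^2 - 3.22*d + 1.87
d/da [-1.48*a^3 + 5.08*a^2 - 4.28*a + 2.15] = -4.44*a^2 + 10.16*a - 4.28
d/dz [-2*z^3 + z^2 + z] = -6*z^2 + 2*z + 1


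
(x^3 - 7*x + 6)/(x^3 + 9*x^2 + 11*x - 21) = (x - 2)/(x + 7)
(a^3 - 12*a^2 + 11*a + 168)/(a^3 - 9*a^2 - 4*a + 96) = (a - 7)/(a - 4)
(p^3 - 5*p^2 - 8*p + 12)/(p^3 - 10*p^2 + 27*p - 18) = (p + 2)/(p - 3)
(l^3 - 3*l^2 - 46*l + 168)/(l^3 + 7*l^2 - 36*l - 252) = (l - 4)/(l + 6)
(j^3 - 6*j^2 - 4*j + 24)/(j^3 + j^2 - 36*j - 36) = (j^2 - 4)/(j^2 + 7*j + 6)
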